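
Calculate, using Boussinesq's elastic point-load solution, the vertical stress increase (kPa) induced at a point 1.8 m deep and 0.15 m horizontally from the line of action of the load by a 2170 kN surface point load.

Δσ_z ≈ 314 kPa

Boussinesq vertical stress below a point load on an elastic half-space:
Δσ_z = 3P/(2πz²) · [1 + (r/z)²]^(−5/2)
r/z = 0.15/1.8 = 0.083333; [1+(r/z)²]^(−5/2) = 0.98285.
Δσ_z = 3×2170/(2π×1.8²) × 0.98285 = 319.78 × 0.98285 = 314.3 kPa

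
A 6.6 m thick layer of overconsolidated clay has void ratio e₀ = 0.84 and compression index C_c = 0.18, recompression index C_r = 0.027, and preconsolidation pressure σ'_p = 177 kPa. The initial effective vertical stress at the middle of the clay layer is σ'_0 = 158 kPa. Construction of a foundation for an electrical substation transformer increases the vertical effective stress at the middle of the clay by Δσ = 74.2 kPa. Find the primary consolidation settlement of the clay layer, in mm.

Final effective stress: σ'_f = 158 + 74.2 = 232.2 kPa.
σ'_f = 232.2 > σ'_p = 177 kPa, so the stress path crosses the preconsolidation pressure — recompression up to σ'_p, then virgin compression beyond:
S_c = H/(1+e₀)·[C_r·log₁₀(σ'_p/σ'_0) + C_c·log₁₀(σ'_f/σ'_p)]
    = 6.6/1.84 × [0.027×log₁₀(177/158) + 0.18×log₁₀(232.2/177)]
    = 3.587 × [0.0013315 + 0.02122] = 0.08089 m

S_c ≈ 80.9 mm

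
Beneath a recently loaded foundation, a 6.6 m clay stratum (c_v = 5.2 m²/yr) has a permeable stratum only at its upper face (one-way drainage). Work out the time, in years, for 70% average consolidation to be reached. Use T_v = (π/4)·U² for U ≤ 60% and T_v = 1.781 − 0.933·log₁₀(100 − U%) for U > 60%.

Drainage path length: H_d = H = 6.6 m (single drainage).
U > 60%: T_v = 1.781 − 0.933·log₁₀(100 − 70) = 0.40285.
t = T_v·H_d²/c_v = 0.40285×6.6²/5.2 = 3.375 years.

t ≈ 3.37 years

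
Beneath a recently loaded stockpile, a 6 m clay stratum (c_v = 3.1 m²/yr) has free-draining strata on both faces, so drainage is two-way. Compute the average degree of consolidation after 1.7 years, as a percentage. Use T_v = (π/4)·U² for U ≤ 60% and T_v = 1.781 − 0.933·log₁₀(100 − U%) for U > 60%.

U ≈ 80.9 %

Drainage path length: H_d = H/2 = 3 m (double drainage).
T_v = c_v·t/H_d² = 3.1×1.7/3² = 0.58556.
T_v = 0.58556 corresponds to the U > 60% branch:
U = 1 − 10^((1.781 − T_v)/0.933)/100 = 0.8089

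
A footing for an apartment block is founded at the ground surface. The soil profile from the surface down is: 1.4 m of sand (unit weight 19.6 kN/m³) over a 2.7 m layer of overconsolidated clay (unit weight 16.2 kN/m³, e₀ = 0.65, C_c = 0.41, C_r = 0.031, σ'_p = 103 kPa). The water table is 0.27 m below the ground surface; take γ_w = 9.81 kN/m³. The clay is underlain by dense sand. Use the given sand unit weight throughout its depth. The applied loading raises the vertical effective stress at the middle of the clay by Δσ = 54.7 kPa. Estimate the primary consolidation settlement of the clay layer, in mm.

S_c ≈ 25.6 mm

Mid-depth of clay below the ground surface: z = 1.4 + 2.7/2 = 2.75 m.
Total vertical stress at mid-clay: σ_v = 19.6×1.4 + 16.2×1.35 = 49.31 kPa.
Pore pressure: u = 9.81×(2.75 − 0.27) = 24.329 kPa.
Initial effective stress: σ'_0 = σ_v − u = 49.31 − 24.329 = 24.981 kPa.
Final effective stress: σ'_f = 24.981 + 54.7 = 79.681 kPa.
σ'_f = 79.681 ≤ σ'_p = 103 kPa, so the clay remains overconsolidated and only the recompression index applies:
S_c = C_r·H/(1+e₀)·log₁₀(σ'_f/σ'_0) = 0.031×2.7/1.65×log₁₀(79.681/24.981)
    = 0.050728 × 0.50374 = 0.02555 m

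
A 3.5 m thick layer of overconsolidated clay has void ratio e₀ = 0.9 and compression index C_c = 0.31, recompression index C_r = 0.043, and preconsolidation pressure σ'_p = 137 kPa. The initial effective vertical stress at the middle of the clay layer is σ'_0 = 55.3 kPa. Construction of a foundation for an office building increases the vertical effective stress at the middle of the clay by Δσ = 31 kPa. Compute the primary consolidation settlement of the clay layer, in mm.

Final effective stress: σ'_f = 55.3 + 31 = 86.3 kPa.
σ'_f = 86.3 ≤ σ'_p = 137 kPa, so the clay remains overconsolidated and only the recompression index applies:
S_c = C_r·H/(1+e₀)·log₁₀(σ'_f/σ'_0) = 0.043×3.5/1.9×log₁₀(86.3/55.3)
    = 0.07921 × 0.19329 = 0.01531 m

S_c ≈ 15.3 mm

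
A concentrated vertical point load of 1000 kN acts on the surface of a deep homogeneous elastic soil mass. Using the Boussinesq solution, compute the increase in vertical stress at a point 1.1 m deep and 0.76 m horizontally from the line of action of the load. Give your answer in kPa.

Boussinesq vertical stress below a point load on an elastic half-space:
Δσ_z = 3P/(2πz²) · [1 + (r/z)²]^(−5/2)
r/z = 0.76/1.1 = 0.69091; [1+(r/z)²]^(−5/2) = 0.37695.
Δσ_z = 3×1000/(2π×1.1²) × 0.37695 = 394.6 × 0.37695 = 148.7 kPa

Δσ_z ≈ 149 kPa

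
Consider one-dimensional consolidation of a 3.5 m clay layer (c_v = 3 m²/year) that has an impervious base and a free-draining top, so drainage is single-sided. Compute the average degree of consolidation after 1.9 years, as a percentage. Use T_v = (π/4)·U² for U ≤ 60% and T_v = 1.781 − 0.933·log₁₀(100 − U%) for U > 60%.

U ≈ 74.3 %

Drainage path length: H_d = H = 3.5 m (single drainage).
T_v = c_v·t/H_d² = 3×1.9/3.5² = 0.46531.
T_v = 0.46531 corresponds to the U > 60% branch:
U = 1 − 10^((1.781 − T_v)/0.933)/100 = 0.7429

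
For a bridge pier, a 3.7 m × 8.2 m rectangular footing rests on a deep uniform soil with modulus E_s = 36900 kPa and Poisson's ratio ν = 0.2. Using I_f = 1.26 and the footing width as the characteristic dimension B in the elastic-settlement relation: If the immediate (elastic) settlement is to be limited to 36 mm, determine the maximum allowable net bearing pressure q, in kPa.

q ≈ 297 kPa

S_e = q·B·(1−ν²)/E_s · I_f  ⇒  q = S_e·E_s / (B·(1−ν²)·I_f).
q = 0.036 × 36900 / (3.7 × 0.96 × 1.26) = 296.8 kPa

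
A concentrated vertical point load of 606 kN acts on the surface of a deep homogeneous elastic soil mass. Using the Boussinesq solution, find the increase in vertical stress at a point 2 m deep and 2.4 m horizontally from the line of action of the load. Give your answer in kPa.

Boussinesq vertical stress below a point load on an elastic half-space:
Δσ_z = 3P/(2πz²) · [1 + (r/z)²]^(−5/2)
r/z = 2.4/2 = 1.2; [1+(r/z)²]^(−5/2) = 0.10753.
Δσ_z = 3×606/(2π×2²) × 0.10753 = 72.336 × 0.10753 = 7.778 kPa

Δσ_z ≈ 7.78 kPa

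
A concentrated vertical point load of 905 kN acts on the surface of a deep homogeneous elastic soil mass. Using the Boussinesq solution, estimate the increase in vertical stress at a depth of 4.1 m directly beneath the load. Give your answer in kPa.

Δσ_z ≈ 25.7 kPa

Boussinesq vertical stress below a point load on an elastic half-space:
Δσ_z = 3P/(2πz²) · [1 + (r/z)²]^(−5/2)
r/z = 0/4.1 = 0; [1+(r/z)²]^(−5/2) = 1.
Δσ_z = 3×905/(2π×4.1²) × 1 = 25.705 × 1 = 25.7 kPa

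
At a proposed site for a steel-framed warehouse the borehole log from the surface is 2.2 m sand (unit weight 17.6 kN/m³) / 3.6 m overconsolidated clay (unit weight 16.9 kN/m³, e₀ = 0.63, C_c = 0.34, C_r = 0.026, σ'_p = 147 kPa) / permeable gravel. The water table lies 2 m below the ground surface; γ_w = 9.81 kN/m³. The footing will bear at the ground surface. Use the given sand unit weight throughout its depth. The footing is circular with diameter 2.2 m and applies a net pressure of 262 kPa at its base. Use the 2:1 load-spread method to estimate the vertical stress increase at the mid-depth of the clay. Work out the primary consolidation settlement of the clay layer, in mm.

Mid-depth of clay below the ground surface: z = 2.2 + 3.6/2 = 4 m.
Total vertical stress at mid-clay: σ_v = 17.6×2.2 + 16.9×1.8 = 69.14 kPa.
Pore pressure: u = 9.81×(4 − 2) = 19.62 kPa.
Initial effective stress: σ'_0 = σ_v − u = 69.14 − 19.62 = 49.52 kPa.
Stress increase at mid-clay by the 2:1 spreading method:
Δσ ≈ qD²/(D+z)² = 262×2.2²/(2.2+4)² = 32.989 kPa
Final effective stress: σ'_f = 49.52 + 32.989 = 82.509 kPa.
σ'_f = 82.509 ≤ σ'_p = 147 kPa, so the clay remains overconsolidated and only the recompression index applies:
S_c = C_r·H/(1+e₀)·log₁₀(σ'_f/σ'_0) = 0.026×3.6/1.63×log₁₀(82.509/49.52)
    = 0.057424 × 0.22172 = 0.01273 m

S_c ≈ 12.7 mm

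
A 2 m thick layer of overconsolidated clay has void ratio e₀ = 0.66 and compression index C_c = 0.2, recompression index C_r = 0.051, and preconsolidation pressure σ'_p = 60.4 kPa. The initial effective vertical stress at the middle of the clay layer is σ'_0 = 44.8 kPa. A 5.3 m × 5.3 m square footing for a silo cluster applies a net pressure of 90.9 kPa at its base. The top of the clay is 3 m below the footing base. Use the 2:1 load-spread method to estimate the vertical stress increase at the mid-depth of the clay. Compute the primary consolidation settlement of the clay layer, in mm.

Mid-depth of clay below the footing base: z = 3 + 2/2 = 4 m.
Stress increase at mid-clay by the 2:1 spreading method:
Δσ = qBL/((B+z)(L+z)) = 90.9×5.3×5.3/((5.3+4)(5.3+4)) = 29.522 kPa
Final effective stress: σ'_f = 44.8 + 29.522 = 74.322 kPa.
σ'_f = 74.322 > σ'_p = 60.4 kPa, so the stress path crosses the preconsolidation pressure — recompression up to σ'_p, then virgin compression beyond:
S_c = H/(1+e₀)·[C_r·log₁₀(σ'_p/σ'_0) + C_c·log₁₀(σ'_f/σ'_p)]
    = 2/1.66 × [0.051×log₁₀(60.4/44.8) + 0.2×log₁₀(74.322/60.4)]
    = 1.2048 × [0.0066177 + 0.018016] = 0.02968 m

S_c ≈ 29.7 mm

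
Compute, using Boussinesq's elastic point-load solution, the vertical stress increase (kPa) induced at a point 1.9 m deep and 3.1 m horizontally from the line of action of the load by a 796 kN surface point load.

Boussinesq vertical stress below a point load on an elastic half-space:
Δσ_z = 3P/(2πz²) · [1 + (r/z)²]^(−5/2)
r/z = 3.1/1.9 = 1.6316; [1+(r/z)²]^(−5/2) = 0.038966.
Δσ_z = 3×796/(2π×1.9²) × 0.038966 = 105.28 × 0.038966 = 4.102 kPa

Δσ_z ≈ 4.1 kPa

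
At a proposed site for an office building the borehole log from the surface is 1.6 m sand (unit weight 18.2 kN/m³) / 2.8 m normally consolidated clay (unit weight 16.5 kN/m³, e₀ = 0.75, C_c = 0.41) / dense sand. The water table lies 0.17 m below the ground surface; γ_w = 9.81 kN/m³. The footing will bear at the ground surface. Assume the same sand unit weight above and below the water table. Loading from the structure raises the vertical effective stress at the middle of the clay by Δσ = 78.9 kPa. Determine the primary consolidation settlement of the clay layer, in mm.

Mid-depth of clay below the ground surface: z = 1.6 + 2.8/2 = 3 m.
Total vertical stress at mid-clay: σ_v = 18.2×1.6 + 16.5×1.4 = 52.22 kPa.
Pore pressure: u = 9.81×(3 − 0.17) = 27.762 kPa.
Initial effective stress: σ'_0 = σ_v − u = 52.22 − 27.762 = 24.458 kPa.
Final effective stress: σ'_f = σ'_0 + Δσ = 24.458 + 78.9 = 103.36 kPa.
Normally consolidated clay, so the full stress increment lies on the virgin compression line:
S_c = C_c·H/(1+e₀)·log₁₀(σ'_f/σ'_0) = 0.41×2.8/(1+0.75)×log₁₀(103.36/24.458)
    = 0.656 × 0.62593 = 0.4106 m

S_c ≈ 411 mm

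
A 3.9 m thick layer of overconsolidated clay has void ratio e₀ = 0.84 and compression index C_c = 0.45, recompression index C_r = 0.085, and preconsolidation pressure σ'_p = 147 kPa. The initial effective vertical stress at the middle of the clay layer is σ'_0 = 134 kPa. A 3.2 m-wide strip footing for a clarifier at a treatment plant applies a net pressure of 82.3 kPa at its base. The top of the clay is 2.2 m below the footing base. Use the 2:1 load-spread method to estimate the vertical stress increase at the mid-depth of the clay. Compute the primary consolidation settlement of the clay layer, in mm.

Mid-depth of clay below the footing base: z = 2.2 + 3.9/2 = 4.15 m.
Stress increase at mid-clay by the 2:1 spreading method:
Δσ = qB/(B+z) = 82.3×3.2/(3.2+4.15) = 35.831 kPa
Final effective stress: σ'_f = 134 + 35.831 = 169.83 kPa.
σ'_f = 169.83 > σ'_p = 147 kPa, so the stress path crosses the preconsolidation pressure — recompression up to σ'_p, then virgin compression beyond:
S_c = H/(1+e₀)·[C_r·log₁₀(σ'_p/σ'_0) + C_c·log₁₀(σ'_f/σ'_p)]
    = 3.9/1.84 × [0.085×log₁₀(147/134) + 0.45×log₁₀(169.83/147)]
    = 2.1196 × [0.0034181 + 0.028214] = 0.06705 m

S_c ≈ 67 mm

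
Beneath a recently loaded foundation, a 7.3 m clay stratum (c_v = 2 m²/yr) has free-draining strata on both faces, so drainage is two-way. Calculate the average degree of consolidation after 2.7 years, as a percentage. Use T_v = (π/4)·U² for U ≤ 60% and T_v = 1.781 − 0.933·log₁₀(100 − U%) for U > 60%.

Drainage path length: H_d = H/2 = 3.65 m (double drainage).
T_v = c_v·t/H_d² = 2×2.7/3.65² = 0.40533.
T_v = 0.40533 corresponds to the U > 60% branch:
U = 1 − 10^((1.781 − T_v)/0.933)/100 = 0.7018

U ≈ 70.2 %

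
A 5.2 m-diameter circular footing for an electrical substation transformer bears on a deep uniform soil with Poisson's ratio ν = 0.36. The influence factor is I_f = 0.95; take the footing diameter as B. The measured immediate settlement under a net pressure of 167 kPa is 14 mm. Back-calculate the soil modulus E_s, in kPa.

S_e = q·B·(1−ν²)/E_s · I_f  ⇒  E_s = q·B·(1−ν²)·I_f / S_e.
E_s = 167 × 5.2 × 0.8704 × 0.95 / 0.014 = 51290 kPa

E_s ≈ 51300 kPa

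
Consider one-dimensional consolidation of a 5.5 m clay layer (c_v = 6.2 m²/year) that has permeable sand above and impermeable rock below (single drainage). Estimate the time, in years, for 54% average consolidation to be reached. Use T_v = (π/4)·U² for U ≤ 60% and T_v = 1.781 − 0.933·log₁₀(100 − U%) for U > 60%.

Drainage path length: H_d = H = 5.5 m (single drainage).
U ≤ 60%: T_v = (π/4)·U² = (π/4)×0.54² = 0.22902.
t = T_v·H_d²/c_v = 0.22902×5.5²/6.2 = 1.117 years.

t ≈ 1.12 years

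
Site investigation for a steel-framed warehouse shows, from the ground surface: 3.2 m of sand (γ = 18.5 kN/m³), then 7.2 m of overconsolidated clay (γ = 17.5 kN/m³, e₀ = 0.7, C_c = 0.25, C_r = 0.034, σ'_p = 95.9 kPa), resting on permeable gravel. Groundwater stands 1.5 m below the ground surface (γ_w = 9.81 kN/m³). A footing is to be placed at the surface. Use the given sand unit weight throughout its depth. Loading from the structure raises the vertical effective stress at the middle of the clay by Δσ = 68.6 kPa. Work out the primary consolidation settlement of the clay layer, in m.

Mid-depth of clay below the ground surface: z = 3.2 + 7.2/2 = 6.8 m.
Total vertical stress at mid-clay: σ_v = 18.5×3.2 + 17.5×3.6 = 122.2 kPa.
Pore pressure: u = 9.81×(6.8 − 1.5) = 51.993 kPa.
Initial effective stress: σ'_0 = σ_v − u = 122.2 − 51.993 = 70.207 kPa.
Final effective stress: σ'_f = 70.207 + 68.6 = 138.81 kPa.
σ'_f = 138.81 > σ'_p = 95.9 kPa, so the stress path crosses the preconsolidation pressure — recompression up to σ'_p, then virgin compression beyond:
S_c = H/(1+e₀)·[C_r·log₁₀(σ'_p/σ'_0) + C_c·log₁₀(σ'_f/σ'_p)]
    = 7.2/1.7 × [0.034×log₁₀(95.9/70.207) + 0.25×log₁₀(138.81/95.9)]
    = 4.2353 × [0.0046049 + 0.040151] = 0.1896 m

S_c ≈ 0.19 m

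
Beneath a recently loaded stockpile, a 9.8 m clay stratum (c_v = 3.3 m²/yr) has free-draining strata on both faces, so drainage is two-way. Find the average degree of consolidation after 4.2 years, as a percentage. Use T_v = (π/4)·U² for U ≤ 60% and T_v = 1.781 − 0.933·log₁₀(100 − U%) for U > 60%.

U ≈ 80.5 %

Drainage path length: H_d = H/2 = 4.9 m (double drainage).
T_v = c_v·t/H_d² = 3.3×4.2/4.9² = 0.57726.
T_v = 0.57726 corresponds to the U > 60% branch:
U = 1 − 10^((1.781 − T_v)/0.933)/100 = 0.8049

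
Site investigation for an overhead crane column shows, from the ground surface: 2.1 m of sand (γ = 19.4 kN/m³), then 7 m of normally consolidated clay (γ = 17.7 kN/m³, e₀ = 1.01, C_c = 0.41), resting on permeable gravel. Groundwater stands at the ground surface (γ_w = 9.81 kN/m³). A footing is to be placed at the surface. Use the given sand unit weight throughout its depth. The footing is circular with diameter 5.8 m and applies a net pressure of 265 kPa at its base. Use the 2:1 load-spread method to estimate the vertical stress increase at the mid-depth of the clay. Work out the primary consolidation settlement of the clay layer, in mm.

S_c ≈ 552 mm

Mid-depth of clay below the ground surface: z = 2.1 + 7/2 = 5.6 m.
Total vertical stress at mid-clay: σ_v = 19.4×2.1 + 17.7×3.5 = 102.69 kPa.
Pore pressure: u = 9.81×(5.6 − 0) = 54.936 kPa.
Initial effective stress: σ'_0 = σ_v − u = 102.69 − 54.936 = 47.754 kPa.
Stress increase at mid-clay by the 2:1 spreading method:
Δσ ≈ qD²/(D+z)² = 265×5.8²/(5.8+5.6)² = 68.595 kPa
Final effective stress: σ'_f = σ'_0 + Δσ = 47.754 + 68.595 = 116.35 kPa.
Normally consolidated clay, so the full stress increment lies on the virgin compression line:
S_c = C_c·H/(1+e₀)·log₁₀(σ'_f/σ'_0) = 0.41×7/(1+1.01)×log₁₀(116.35/47.754)
    = 1.4279 × 0.38676 = 0.5523 m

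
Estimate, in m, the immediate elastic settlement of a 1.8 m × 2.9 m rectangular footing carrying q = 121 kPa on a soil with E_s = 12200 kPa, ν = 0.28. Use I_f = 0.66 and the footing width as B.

S_e ≈ 0.0109 m

Immediate (elastic) settlement: S_e = q·B·(1−ν²)/E_s · I_f.
S_e = 121 × 1.8 × (1 − 0.28²) / 12200 × 0.66
    = 121 × 1.8 × 0.9216 / 12200 × 0.66
    = 0.01086 m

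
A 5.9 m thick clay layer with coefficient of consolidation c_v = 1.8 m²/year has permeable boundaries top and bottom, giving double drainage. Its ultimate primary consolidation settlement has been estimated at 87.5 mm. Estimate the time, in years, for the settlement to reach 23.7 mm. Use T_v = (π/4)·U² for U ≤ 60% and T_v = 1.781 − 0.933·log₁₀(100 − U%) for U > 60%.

Drainage path length: H_d = H/2 = 2.95 m (double drainage).
U = S(t)/S_ult = 23.7/87.5 = 0.2709.
U ≤ 60%: T_v = (π/4)·U² = (π/4)×0.27086² = 0.05762.
t = T_v·H_d²/c_v = 0.05762×2.95²/1.8 = 0.2786 years.

t ≈ 0.279 years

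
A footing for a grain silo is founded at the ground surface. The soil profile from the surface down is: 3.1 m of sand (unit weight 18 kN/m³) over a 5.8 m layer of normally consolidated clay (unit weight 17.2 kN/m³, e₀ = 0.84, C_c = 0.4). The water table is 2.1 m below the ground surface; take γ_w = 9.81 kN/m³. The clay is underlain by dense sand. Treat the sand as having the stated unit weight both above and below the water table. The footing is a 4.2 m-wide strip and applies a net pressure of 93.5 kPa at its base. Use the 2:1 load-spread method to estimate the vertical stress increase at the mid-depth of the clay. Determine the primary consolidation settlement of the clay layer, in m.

Mid-depth of clay below the ground surface: z = 3.1 + 5.8/2 = 6 m.
Total vertical stress at mid-clay: σ_v = 18×3.1 + 17.2×2.9 = 105.68 kPa.
Pore pressure: u = 9.81×(6 − 2.1) = 38.259 kPa.
Initial effective stress: σ'_0 = σ_v − u = 105.68 − 38.259 = 67.421 kPa.
Stress increase at mid-clay by the 2:1 spreading method:
Δσ = qB/(B+z) = 93.5×4.2/(4.2+6) = 38.5 kPa
Final effective stress: σ'_f = σ'_0 + Δσ = 67.421 + 38.5 = 105.92 kPa.
Normally consolidated clay, so the full stress increment lies on the virgin compression line:
S_c = C_c·H/(1+e₀)·log₁₀(σ'_f/σ'_0) = 0.4×5.8/(1+0.84)×log₁₀(105.92/67.421)
    = 1.2609 × 0.19618 = 0.2474 m

S_c ≈ 0.247 m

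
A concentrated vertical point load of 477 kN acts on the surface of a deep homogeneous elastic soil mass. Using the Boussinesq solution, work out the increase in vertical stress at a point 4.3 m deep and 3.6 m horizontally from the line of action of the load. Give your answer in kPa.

Δσ_z ≈ 3.26 kPa

Boussinesq vertical stress below a point load on an elastic half-space:
Δσ_z = 3P/(2πz²) · [1 + (r/z)²]^(−5/2)
r/z = 3.6/4.3 = 0.83721; [1+(r/z)²]^(−5/2) = 0.26503.
Δσ_z = 3×477/(2π×4.3²) × 0.26503 = 12.318 × 0.26503 = 3.265 kPa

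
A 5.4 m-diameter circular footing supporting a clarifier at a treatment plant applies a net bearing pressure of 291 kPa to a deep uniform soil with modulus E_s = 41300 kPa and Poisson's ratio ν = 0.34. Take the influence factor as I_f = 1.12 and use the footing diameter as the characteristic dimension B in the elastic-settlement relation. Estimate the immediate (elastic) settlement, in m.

Immediate (elastic) settlement: S_e = q·B·(1−ν²)/E_s · I_f.
S_e = 291 × 5.4 × (1 − 0.34²) / 41300 × 1.12
    = 291 × 5.4 × 0.8844 / 41300 × 1.12
    = 0.03769 m

S_e ≈ 0.0377 m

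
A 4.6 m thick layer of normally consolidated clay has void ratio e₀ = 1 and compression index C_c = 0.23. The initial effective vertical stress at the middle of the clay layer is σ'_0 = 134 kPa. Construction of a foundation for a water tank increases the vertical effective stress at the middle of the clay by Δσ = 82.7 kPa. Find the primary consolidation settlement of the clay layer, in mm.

Final effective stress: σ'_f = σ'_0 + Δσ = 134 + 82.7 = 216.7 kPa.
Normally consolidated clay, so the full stress increment lies on the virgin compression line:
S_c = C_c·H/(1+e₀)·log₁₀(σ'_f/σ'_0) = 0.23×4.6/(1+1)×log₁₀(216.7/134)
    = 0.529 × 0.20875 = 0.1104 m

S_c ≈ 110 mm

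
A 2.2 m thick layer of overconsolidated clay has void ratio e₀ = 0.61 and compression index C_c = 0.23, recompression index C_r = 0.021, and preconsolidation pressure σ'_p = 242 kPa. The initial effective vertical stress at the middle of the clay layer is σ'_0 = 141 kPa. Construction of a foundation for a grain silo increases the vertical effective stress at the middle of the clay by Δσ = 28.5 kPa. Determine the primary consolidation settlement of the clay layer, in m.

S_c ≈ 0.00229 m

Final effective stress: σ'_f = 141 + 28.5 = 169.5 kPa.
σ'_f = 169.5 ≤ σ'_p = 242 kPa, so the clay remains overconsolidated and only the recompression index applies:
S_c = C_r·H/(1+e₀)·log₁₀(σ'_f/σ'_0) = 0.021×2.2/1.61×log₁₀(169.5/141)
    = 0.028697 × 0.079951 = 0.002294 m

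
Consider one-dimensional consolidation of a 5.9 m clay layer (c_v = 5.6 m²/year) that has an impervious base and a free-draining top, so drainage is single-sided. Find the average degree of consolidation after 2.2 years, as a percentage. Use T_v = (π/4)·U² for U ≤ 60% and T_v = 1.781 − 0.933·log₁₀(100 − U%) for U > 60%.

Drainage path length: H_d = H = 5.9 m (single drainage).
T_v = c_v·t/H_d² = 5.6×2.2/5.9² = 0.35392.
T_v = 0.35392 corresponds to the U > 60% branch:
U = 1 − 10^((1.781 − T_v)/0.933)/100 = 0.6615

U ≈ 66.1 %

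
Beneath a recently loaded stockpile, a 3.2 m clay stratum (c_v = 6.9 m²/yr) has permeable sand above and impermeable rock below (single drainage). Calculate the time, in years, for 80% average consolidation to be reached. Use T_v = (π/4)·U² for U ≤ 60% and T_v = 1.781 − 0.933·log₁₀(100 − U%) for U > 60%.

t ≈ 0.842 years

Drainage path length: H_d = H = 3.2 m (single drainage).
U > 60%: T_v = 1.781 − 0.933·log₁₀(100 − 80) = 0.56714.
t = T_v·H_d²/c_v = 0.56714×3.2²/6.9 = 0.8417 years.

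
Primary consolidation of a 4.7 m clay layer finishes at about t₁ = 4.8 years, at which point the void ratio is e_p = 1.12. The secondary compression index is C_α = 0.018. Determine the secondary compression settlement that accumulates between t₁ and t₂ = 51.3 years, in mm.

Secondary compression: S_s = C_α·H/(1+e_p)·log₁₀(t₂/t₁)
S_s = 0.018×4.7/(1+1.12)×log₁₀(51.3/4.8)
    = 0.03991 × 1.029 = 0.04106 m

S_s ≈ 41.1 mm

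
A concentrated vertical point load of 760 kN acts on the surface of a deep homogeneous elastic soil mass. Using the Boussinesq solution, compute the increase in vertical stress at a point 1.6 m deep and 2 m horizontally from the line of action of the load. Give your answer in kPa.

Δσ_z ≈ 13.5 kPa

Boussinesq vertical stress below a point load on an elastic half-space:
Δσ_z = 3P/(2πz²) · [1 + (r/z)²]^(−5/2)
r/z = 2/1.6 = 1.25; [1+(r/z)²]^(−5/2) = 0.095135.
Δσ_z = 3×760/(2π×1.6²) × 0.095135 = 141.75 × 0.095135 = 13.49 kPa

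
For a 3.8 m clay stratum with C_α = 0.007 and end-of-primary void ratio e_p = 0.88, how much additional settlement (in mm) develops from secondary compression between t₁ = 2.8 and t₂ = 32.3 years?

S_s ≈ 15 mm

Secondary compression: S_s = C_α·H/(1+e_p)·log₁₀(t₂/t₁)
S_s = 0.007×3.8/(1+0.88)×log₁₀(32.3/2.8)
    = 0.01415 × 1.062 = 0.01503 m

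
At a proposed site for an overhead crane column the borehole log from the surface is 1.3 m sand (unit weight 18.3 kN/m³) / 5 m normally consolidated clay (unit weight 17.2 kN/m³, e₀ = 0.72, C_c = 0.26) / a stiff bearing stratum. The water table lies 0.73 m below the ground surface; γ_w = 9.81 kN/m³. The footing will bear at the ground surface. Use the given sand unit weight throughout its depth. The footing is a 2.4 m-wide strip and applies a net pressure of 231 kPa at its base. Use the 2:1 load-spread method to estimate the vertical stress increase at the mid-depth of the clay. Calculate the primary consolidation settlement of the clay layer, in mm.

Mid-depth of clay below the ground surface: z = 1.3 + 5/2 = 3.8 m.
Total vertical stress at mid-clay: σ_v = 18.3×1.3 + 17.2×2.5 = 66.79 kPa.
Pore pressure: u = 9.81×(3.8 − 0.73) = 30.117 kPa.
Initial effective stress: σ'_0 = σ_v − u = 66.79 − 30.117 = 36.673 kPa.
Stress increase at mid-clay by the 2:1 spreading method:
Δσ = qB/(B+z) = 231×2.4/(2.4+3.8) = 89.419 kPa
Final effective stress: σ'_f = σ'_0 + Δσ = 36.673 + 89.419 = 126.09 kPa.
Normally consolidated clay, so the full stress increment lies on the virgin compression line:
S_c = C_c·H/(1+e₀)·log₁₀(σ'_f/σ'_0) = 0.26×5/(1+0.72)×log₁₀(126.09/36.673)
    = 0.75581 × 0.53633 = 0.4054 m

S_c ≈ 405 mm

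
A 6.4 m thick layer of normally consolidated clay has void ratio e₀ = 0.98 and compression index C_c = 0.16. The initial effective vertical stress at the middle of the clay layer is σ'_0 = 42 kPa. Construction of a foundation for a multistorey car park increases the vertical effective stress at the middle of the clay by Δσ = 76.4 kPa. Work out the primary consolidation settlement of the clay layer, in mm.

S_c ≈ 233 mm

Final effective stress: σ'_f = σ'_0 + Δσ = 42 + 76.4 = 118.4 kPa.
Normally consolidated clay, so the full stress increment lies on the virgin compression line:
S_c = C_c·H/(1+e₀)·log₁₀(σ'_f/σ'_0) = 0.16×6.4/(1+0.98)×log₁₀(118.4/42)
    = 0.51717 × 0.4501 = 0.2328 m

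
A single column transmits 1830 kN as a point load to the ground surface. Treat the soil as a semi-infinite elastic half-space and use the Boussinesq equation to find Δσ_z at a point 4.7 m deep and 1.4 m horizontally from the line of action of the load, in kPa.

Boussinesq vertical stress below a point load on an elastic half-space:
Δσ_z = 3P/(2πz²) · [1 + (r/z)²]^(−5/2)
r/z = 1.4/4.7 = 0.29787; [1+(r/z)²]^(−5/2) = 0.80854.
Δσ_z = 3×1830/(2π×4.7²) × 0.80854 = 39.555 × 0.80854 = 31.98 kPa

Δσ_z ≈ 32 kPa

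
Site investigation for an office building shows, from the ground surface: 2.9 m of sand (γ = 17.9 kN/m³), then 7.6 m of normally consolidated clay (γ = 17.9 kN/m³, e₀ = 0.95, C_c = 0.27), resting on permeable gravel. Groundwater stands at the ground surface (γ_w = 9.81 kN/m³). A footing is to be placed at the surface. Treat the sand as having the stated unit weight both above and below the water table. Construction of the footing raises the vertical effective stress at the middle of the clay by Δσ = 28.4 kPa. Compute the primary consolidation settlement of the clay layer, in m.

Mid-depth of clay below the ground surface: z = 2.9 + 7.6/2 = 6.7 m.
Total vertical stress at mid-clay: σ_v = 17.9×2.9 + 17.9×3.8 = 119.93 kPa.
Pore pressure: u = 9.81×(6.7 − 0) = 65.727 kPa.
Initial effective stress: σ'_0 = σ_v − u = 119.93 − 65.727 = 54.203 kPa.
Final effective stress: σ'_f = σ'_0 + Δσ = 54.203 + 28.4 = 82.603 kPa.
Normally consolidated clay, so the full stress increment lies on the virgin compression line:
S_c = C_c·H/(1+e₀)·log₁₀(σ'_f/σ'_0) = 0.27×7.6/(1+0.95)×log₁₀(82.603/54.203)
    = 1.0523 × 0.18297 = 0.1925 m

S_c ≈ 0.193 m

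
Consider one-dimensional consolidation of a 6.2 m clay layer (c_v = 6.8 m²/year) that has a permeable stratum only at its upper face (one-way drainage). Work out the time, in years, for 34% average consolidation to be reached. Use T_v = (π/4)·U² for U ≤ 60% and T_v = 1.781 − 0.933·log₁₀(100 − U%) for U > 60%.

Drainage path length: H_d = H = 6.2 m (single drainage).
U ≤ 60%: T_v = (π/4)·U² = (π/4)×0.34² = 0.090792.
t = T_v·H_d²/c_v = 0.090792×6.2²/6.8 = 0.5132 years.

t ≈ 0.513 years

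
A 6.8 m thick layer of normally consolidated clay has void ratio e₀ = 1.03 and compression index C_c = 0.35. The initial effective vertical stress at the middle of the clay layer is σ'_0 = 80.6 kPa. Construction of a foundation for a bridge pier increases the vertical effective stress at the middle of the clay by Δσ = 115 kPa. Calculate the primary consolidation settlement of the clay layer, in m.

Final effective stress: σ'_f = σ'_0 + Δσ = 80.6 + 115 = 195.6 kPa.
Normally consolidated clay, so the full stress increment lies on the virgin compression line:
S_c = C_c·H/(1+e₀)·log₁₀(σ'_f/σ'_0) = 0.35×6.8/(1+1.03)×log₁₀(195.6/80.6)
    = 1.1724 × 0.38503 = 0.4514 m

S_c ≈ 0.451 m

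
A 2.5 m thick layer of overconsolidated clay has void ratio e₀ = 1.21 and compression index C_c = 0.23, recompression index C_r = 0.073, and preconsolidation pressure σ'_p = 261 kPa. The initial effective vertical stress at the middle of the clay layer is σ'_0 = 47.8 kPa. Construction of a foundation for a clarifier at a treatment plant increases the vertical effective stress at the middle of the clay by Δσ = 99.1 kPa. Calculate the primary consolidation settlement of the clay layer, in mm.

Final effective stress: σ'_f = 47.8 + 99.1 = 146.9 kPa.
σ'_f = 146.9 ≤ σ'_p = 261 kPa, so the clay remains overconsolidated and only the recompression index applies:
S_c = C_r·H/(1+e₀)·log₁₀(σ'_f/σ'_0) = 0.073×2.5/2.21×log₁₀(146.9/47.8)
    = 0.082578 × 0.48759 = 0.04026 m

S_c ≈ 40.3 mm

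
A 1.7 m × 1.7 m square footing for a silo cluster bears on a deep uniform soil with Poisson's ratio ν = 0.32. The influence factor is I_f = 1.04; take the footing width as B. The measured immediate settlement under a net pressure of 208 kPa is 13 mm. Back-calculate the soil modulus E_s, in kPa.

S_e = q·B·(1−ν²)/E_s · I_f  ⇒  E_s = q·B·(1−ν²)·I_f / S_e.
E_s = 208 × 1.7 × 0.8976 × 1.04 / 0.013 = 25390 kPa

E_s ≈ 25400 kPa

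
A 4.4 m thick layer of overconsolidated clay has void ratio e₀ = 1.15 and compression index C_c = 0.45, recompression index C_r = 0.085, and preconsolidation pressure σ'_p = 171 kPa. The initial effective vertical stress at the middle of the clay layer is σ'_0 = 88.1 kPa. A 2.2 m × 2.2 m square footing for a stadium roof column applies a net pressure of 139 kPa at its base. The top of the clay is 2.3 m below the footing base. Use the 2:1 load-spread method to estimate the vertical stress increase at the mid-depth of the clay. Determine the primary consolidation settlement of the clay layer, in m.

Mid-depth of clay below the footing base: z = 2.3 + 4.4/2 = 4.5 m.
Stress increase at mid-clay by the 2:1 spreading method:
Δσ = qBL/((B+z)(L+z)) = 139×2.2×2.2/((2.2+4.5)(2.2+4.5)) = 14.987 kPa
Final effective stress: σ'_f = 88.1 + 14.987 = 103.09 kPa.
σ'_f = 103.09 ≤ σ'_p = 171 kPa, so the clay remains overconsolidated and only the recompression index applies:
S_c = C_r·H/(1+e₀)·log₁₀(σ'_f/σ'_0) = 0.085×4.4/2.15×log₁₀(103.09/88.1)
    = 0.17395 × 0.068241 = 0.01187 m

S_c ≈ 0.0119 m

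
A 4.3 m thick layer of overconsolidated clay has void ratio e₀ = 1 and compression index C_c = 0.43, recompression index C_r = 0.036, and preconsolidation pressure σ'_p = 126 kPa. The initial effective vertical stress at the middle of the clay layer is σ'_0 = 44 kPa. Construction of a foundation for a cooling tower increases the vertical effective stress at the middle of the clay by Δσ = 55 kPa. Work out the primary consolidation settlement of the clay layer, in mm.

Final effective stress: σ'_f = 44 + 55 = 99 kPa.
σ'_f = 99 ≤ σ'_p = 126 kPa, so the clay remains overconsolidated and only the recompression index applies:
S_c = C_r·H/(1+e₀)·log₁₀(σ'_f/σ'_0) = 0.036×4.3/2×log₁₀(99/44)
    = 0.0774 × 0.35218 = 0.02726 m

S_c ≈ 27.3 mm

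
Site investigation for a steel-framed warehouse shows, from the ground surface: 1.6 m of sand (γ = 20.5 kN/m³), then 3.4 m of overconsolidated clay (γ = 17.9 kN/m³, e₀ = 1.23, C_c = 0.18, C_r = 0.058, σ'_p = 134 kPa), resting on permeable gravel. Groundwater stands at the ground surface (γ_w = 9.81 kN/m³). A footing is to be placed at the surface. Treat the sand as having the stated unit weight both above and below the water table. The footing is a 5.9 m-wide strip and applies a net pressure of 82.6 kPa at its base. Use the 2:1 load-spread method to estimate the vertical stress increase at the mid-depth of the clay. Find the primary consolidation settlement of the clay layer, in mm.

S_c ≈ 38.4 mm

Mid-depth of clay below the ground surface: z = 1.6 + 3.4/2 = 3.3 m.
Total vertical stress at mid-clay: σ_v = 20.5×1.6 + 17.9×1.7 = 63.23 kPa.
Pore pressure: u = 9.81×(3.3 − 0) = 32.373 kPa.
Initial effective stress: σ'_0 = σ_v − u = 63.23 − 32.373 = 30.857 kPa.
Stress increase at mid-clay by the 2:1 spreading method:
Δσ = qB/(B+z) = 82.6×5.9/(5.9+3.3) = 52.972 kPa
Final effective stress: σ'_f = 30.857 + 52.972 = 83.829 kPa.
σ'_f = 83.829 ≤ σ'_p = 134 kPa, so the clay remains overconsolidated and only the recompression index applies:
S_c = C_r·H/(1+e₀)·log₁₀(σ'_f/σ'_0) = 0.058×3.4/2.23×log₁₀(83.829/30.857)
    = 0.088433 × 0.43404 = 0.03838 m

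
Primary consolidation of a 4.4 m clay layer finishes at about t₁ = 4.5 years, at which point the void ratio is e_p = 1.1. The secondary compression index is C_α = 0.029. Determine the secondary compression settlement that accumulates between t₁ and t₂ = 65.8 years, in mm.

Secondary compression: S_s = C_α·H/(1+e_p)·log₁₀(t₂/t₁)
S_s = 0.029×4.4/(1+1.1)×log₁₀(65.8/4.5)
    = 0.06076 × 1.165 = 0.07079 m

S_s ≈ 70.8 mm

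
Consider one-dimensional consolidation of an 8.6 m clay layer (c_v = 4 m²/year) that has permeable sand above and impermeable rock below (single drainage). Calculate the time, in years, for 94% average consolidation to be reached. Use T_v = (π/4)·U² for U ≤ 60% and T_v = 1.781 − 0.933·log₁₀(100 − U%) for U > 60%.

Drainage path length: H_d = H = 8.6 m (single drainage).
U > 60%: T_v = 1.781 − 0.933·log₁₀(100 − 94) = 1.055.
t = T_v·H_d²/c_v = 1.055×8.6²/4 = 19.51 years.

t ≈ 19.5 years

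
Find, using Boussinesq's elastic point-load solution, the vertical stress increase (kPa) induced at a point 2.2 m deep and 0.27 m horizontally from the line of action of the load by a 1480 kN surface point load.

Boussinesq vertical stress below a point load on an elastic half-space:
Δσ_z = 3P/(2πz²) · [1 + (r/z)²]^(−5/2)
r/z = 0.27/2.2 = 0.12273; [1+(r/z)²]^(−5/2) = 0.96332.
Δσ_z = 3×1480/(2π×2.2²) × 0.96332 = 146 × 0.96332 = 140.6 kPa

Δσ_z ≈ 141 kPa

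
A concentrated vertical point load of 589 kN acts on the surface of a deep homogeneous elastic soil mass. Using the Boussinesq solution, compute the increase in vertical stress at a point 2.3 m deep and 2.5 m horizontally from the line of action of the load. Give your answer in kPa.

Δσ_z ≈ 7.56 kPa

Boussinesq vertical stress below a point load on an elastic half-space:
Δσ_z = 3P/(2πz²) · [1 + (r/z)²]^(−5/2)
r/z = 2.5/2.3 = 1.087; [1+(r/z)²]^(−5/2) = 0.14227.
Δσ_z = 3×589/(2π×2.3²) × 0.14227 = 53.162 × 0.14227 = 7.563 kPa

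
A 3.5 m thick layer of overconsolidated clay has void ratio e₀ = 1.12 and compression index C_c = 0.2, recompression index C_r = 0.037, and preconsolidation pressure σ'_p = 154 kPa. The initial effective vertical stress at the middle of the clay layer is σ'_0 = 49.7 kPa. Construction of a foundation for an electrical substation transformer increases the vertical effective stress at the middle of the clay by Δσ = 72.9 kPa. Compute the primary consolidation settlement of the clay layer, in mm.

S_c ≈ 24 mm

Final effective stress: σ'_f = 49.7 + 72.9 = 122.6 kPa.
σ'_f = 122.6 ≤ σ'_p = 154 kPa, so the clay remains overconsolidated and only the recompression index applies:
S_c = C_r·H/(1+e₀)·log₁₀(σ'_f/σ'_0) = 0.037×3.5/2.12×log₁₀(122.6/49.7)
    = 0.061083 × 0.39213 = 0.02395 m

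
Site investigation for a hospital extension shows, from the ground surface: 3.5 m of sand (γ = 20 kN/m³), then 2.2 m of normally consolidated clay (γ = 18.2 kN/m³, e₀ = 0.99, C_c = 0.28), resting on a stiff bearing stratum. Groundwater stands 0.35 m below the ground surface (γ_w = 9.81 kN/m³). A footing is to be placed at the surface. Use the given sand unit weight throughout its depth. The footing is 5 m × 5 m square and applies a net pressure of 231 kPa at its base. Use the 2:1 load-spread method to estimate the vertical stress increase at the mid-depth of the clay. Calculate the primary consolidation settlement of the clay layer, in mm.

Mid-depth of clay below the ground surface: z = 3.5 + 2.2/2 = 4.6 m.
Total vertical stress at mid-clay: σ_v = 20×3.5 + 18.2×1.1 = 90.02 kPa.
Pore pressure: u = 9.81×(4.6 − 0.35) = 41.693 kPa.
Initial effective stress: σ'_0 = σ_v − u = 90.02 − 41.693 = 48.327 kPa.
Stress increase at mid-clay by the 2:1 spreading method:
Δσ = qBL/((B+z)(L+z)) = 231×5×5/((5+4.6)(5+4.6)) = 62.663 kPa
Final effective stress: σ'_f = σ'_0 + Δσ = 48.327 + 62.663 = 110.99 kPa.
Normally consolidated clay, so the full stress increment lies on the virgin compression line:
S_c = C_c·H/(1+e₀)·log₁₀(σ'_f/σ'_0) = 0.28×2.2/(1+0.99)×log₁₀(110.99/48.327)
    = 0.30955 × 0.36109 = 0.1118 m

S_c ≈ 112 mm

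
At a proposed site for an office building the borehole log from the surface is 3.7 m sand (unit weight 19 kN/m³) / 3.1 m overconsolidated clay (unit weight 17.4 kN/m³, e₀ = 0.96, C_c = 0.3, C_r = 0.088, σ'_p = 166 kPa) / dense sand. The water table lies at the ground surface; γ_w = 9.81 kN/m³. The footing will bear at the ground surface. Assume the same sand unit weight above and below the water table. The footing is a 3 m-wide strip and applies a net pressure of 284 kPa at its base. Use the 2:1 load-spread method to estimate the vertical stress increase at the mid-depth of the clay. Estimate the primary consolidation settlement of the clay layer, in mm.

Mid-depth of clay below the ground surface: z = 3.7 + 3.1/2 = 5.25 m.
Total vertical stress at mid-clay: σ_v = 19×3.7 + 17.4×1.55 = 97.27 kPa.
Pore pressure: u = 9.81×(5.25 − 0) = 51.503 kPa.
Initial effective stress: σ'_0 = σ_v − u = 97.27 − 51.503 = 45.767 kPa.
Stress increase at mid-clay by the 2:1 spreading method:
Δσ = qB/(B+z) = 284×3/(3+5.25) = 103.27 kPa
Final effective stress: σ'_f = 45.767 + 103.27 = 149.04 kPa.
σ'_f = 149.04 ≤ σ'_p = 166 kPa, so the clay remains overconsolidated and only the recompression index applies:
S_c = C_r·H/(1+e₀)·log₁₀(σ'_f/σ'_0) = 0.088×3.1/1.96×log₁₀(149.04/45.767)
    = 0.13918 × 0.51275 = 0.07136 m

S_c ≈ 71.4 mm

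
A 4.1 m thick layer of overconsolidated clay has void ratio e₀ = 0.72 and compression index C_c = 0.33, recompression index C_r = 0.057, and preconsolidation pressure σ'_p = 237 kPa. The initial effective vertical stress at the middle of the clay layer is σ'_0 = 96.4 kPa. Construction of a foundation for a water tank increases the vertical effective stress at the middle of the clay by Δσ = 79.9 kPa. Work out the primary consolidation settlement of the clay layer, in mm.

Final effective stress: σ'_f = 96.4 + 79.9 = 176.3 kPa.
σ'_f = 176.3 ≤ σ'_p = 237 kPa, so the clay remains overconsolidated and only the recompression index applies:
S_c = C_r·H/(1+e₀)·log₁₀(σ'_f/σ'_0) = 0.057×4.1/1.72×log₁₀(176.3/96.4)
    = 0.13587 × 0.26218 = 0.03562 m

S_c ≈ 35.6 mm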